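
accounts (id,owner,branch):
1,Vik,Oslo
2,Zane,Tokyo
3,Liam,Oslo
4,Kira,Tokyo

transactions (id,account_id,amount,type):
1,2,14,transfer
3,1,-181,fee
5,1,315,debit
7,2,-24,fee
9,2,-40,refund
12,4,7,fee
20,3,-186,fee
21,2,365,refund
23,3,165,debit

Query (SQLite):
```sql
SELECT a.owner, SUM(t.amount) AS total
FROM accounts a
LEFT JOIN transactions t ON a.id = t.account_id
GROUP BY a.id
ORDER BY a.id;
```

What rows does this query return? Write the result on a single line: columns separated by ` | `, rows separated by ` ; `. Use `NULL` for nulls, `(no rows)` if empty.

LEFT JOIN keeps every accounts row; unmatched ones get NULL for transactions columns.
Group by accounts.id and compute SUM(t.amount). SUM over an all-NULL group is NULL.
  1: ids {3, 5} → SUM(t.amount)=134
  2: ids {1, 7, 9, 21} → SUM(t.amount)=315
  3: ids {20, 23} → SUM(t.amount)=-21
  4: ids {12} → SUM(t.amount)=7

Vik | 134 ; Zane | 315 ; Liam | -21 ; Kira | 7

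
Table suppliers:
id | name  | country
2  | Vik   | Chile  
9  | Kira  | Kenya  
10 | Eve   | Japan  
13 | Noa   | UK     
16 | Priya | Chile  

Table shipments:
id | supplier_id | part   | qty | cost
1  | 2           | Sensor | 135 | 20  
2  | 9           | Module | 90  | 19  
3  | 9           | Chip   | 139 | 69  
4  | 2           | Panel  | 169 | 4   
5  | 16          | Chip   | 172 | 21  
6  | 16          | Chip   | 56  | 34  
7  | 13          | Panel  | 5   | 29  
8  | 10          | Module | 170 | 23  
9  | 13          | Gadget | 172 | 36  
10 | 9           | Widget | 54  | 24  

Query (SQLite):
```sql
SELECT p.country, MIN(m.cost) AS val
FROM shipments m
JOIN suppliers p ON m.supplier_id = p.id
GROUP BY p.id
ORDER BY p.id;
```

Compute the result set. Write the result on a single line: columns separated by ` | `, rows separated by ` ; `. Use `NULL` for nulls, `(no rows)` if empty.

Join each shipments row to its suppliers via supplier_id.
Group joined rows by suppliers.id; compute MIN(m.cost) per group.
  2: ids {1, 4} → MIN(m.cost)=4
  9: ids {2, 3, 10} → MIN(m.cost)=19
  10: ids {8} → MIN(m.cost)=23
  13: ids {7, 9} → MIN(m.cost)=29
  16: ids {5, 6} → MIN(m.cost)=21

Chile | 4 ; Kenya | 19 ; Japan | 23 ; UK | 29 ; Chile | 21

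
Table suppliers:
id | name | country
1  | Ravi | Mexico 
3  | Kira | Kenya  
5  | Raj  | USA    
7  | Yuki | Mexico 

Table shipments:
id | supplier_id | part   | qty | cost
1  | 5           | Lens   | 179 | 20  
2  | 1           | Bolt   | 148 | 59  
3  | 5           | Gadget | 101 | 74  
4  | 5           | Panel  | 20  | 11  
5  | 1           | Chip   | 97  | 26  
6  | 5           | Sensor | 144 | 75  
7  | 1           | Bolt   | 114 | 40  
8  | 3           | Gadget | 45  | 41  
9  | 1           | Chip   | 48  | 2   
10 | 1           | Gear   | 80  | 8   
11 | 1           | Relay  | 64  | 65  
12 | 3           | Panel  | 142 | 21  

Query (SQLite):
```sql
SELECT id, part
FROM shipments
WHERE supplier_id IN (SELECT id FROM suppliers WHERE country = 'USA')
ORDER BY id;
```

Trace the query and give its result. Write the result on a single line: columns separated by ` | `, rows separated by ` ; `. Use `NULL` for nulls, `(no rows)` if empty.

Inner query: suppliers.id where country = 'USA'.
Outer: keep shipments rows whose supplier_id is in that set.
Inner query → {5}

1 | Lens ; 3 | Gadget ; 4 | Panel ; 6 | Sensor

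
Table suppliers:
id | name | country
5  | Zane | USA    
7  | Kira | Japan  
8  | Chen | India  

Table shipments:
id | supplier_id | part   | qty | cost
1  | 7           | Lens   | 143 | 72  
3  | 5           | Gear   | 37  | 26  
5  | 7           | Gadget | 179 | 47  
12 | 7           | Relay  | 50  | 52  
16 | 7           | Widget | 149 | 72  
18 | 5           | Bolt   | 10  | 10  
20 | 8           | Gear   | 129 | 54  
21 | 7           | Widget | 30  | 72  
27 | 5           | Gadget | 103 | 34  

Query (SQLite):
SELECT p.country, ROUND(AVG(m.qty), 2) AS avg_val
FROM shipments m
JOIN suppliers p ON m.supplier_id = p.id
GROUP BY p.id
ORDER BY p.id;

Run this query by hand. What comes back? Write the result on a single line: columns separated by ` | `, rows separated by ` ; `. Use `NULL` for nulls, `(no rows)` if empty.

USA | 50 ; Japan | 110.2 ; India | 129

Join each shipments row to its suppliers via supplier_id.
Group joined rows by suppliers.id; compute ROUND(AVG(m.qty), 2) per group.
  5: ids {3, 18, 27} → ROUND(AVG(m.qty), 2)=50
  7: ids {1, 5, 12, 16, 21} → ROUND(AVG(m.qty), 2)=110.2
  8: ids {20} → ROUND(AVG(m.qty), 2)=129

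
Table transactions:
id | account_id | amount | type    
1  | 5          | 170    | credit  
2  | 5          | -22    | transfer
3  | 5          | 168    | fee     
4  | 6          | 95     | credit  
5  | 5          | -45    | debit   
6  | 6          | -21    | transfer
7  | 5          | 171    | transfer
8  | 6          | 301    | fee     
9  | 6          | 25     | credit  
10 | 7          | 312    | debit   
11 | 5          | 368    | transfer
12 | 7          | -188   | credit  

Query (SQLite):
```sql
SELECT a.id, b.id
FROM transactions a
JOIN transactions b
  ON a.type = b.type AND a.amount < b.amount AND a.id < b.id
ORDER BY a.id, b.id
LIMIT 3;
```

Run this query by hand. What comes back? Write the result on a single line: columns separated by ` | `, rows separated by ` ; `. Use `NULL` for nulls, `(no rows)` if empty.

2 | 6 ; 2 | 7 ; 2 | 11

Pairs (a,b) with same type, a.amount < b.amount, a.id < b.id.
type groups: credit:{1,4,9,12} debit:{5,10} fee:{3,8} transfer:{2,6,7,11}
Ordered by (a.id, b.id); first 3.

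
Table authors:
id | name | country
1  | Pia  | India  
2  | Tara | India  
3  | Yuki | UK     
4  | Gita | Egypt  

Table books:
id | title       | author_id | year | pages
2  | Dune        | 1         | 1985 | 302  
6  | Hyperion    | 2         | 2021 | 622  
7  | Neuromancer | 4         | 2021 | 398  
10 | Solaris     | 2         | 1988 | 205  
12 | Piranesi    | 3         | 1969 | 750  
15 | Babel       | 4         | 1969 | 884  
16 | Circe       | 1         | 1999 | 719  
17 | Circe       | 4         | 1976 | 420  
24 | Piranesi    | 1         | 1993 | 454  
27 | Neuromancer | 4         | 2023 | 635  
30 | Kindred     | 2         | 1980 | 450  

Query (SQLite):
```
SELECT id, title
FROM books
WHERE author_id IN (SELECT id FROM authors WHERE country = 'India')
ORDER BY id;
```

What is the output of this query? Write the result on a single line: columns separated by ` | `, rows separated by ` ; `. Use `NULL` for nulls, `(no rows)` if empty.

Inner query: authors.id where country = 'India'.
Outer: keep books rows whose author_id is in that set.
Inner query → {1, 2}

2 | Dune ; 6 | Hyperion ; 10 | Solaris ; 16 | Circe ; 24 | Piranesi ; 30 | Kindred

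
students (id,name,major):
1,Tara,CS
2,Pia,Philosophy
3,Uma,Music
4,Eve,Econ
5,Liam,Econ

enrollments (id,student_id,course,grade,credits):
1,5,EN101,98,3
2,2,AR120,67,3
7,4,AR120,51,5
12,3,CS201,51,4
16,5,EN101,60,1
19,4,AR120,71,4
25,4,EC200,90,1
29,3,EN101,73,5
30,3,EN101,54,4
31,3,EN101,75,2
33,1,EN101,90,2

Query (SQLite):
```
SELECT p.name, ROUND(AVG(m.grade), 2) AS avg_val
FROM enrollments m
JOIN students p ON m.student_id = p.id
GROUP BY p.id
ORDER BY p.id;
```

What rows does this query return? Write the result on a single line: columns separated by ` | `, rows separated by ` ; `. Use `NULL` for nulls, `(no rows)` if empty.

Tara | 90 ; Pia | 67 ; Uma | 63.25 ; Eve | 70.67 ; Liam | 79

Join each enrollments row to its students via student_id.
Group joined rows by students.id; compute ROUND(AVG(m.grade), 2) per group.
  1: ids {33} → ROUND(AVG(m.grade), 2)=90
  2: ids {2} → ROUND(AVG(m.grade), 2)=67
  3: ids {12, 29, 30, 31} → ROUND(AVG(m.grade), 2)=63.25
  4: ids {7, 19, 25} → ROUND(AVG(m.grade), 2)=70.67
  5: ids {1, 16} → ROUND(AVG(m.grade), 2)=79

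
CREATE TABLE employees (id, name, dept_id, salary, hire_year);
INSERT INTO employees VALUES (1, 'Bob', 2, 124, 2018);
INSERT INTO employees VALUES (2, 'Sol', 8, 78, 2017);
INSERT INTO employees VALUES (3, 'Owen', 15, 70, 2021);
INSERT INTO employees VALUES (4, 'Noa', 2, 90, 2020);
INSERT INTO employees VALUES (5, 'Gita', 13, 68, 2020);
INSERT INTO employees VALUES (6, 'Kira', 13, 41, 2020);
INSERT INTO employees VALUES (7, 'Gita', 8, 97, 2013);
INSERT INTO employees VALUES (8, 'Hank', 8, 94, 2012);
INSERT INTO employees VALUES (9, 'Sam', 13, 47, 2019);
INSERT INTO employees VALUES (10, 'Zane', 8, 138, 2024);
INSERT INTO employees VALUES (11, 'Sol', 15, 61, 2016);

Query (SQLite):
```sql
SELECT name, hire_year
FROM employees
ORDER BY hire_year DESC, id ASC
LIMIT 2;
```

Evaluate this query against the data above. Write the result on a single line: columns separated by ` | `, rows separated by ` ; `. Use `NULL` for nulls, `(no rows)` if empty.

Sort by hire_year desc, tiebreak id asc: (2024, id=10), (2021, id=3), (2020, id=4), (2020, id=5), (2020, id=6) …. Take first 2.

Zane | 2024 ; Owen | 2021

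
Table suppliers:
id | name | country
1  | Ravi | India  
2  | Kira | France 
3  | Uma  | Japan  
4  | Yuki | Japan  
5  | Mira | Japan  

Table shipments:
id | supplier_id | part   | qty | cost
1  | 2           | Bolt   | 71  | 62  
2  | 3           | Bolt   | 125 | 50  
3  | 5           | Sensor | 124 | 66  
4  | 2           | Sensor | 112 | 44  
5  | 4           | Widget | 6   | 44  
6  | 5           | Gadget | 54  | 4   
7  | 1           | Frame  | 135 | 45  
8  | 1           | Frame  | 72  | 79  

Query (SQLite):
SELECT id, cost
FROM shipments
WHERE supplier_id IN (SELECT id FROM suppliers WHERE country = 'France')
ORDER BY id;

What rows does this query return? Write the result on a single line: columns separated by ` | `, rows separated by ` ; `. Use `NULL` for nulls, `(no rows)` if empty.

1 | 62 ; 4 | 44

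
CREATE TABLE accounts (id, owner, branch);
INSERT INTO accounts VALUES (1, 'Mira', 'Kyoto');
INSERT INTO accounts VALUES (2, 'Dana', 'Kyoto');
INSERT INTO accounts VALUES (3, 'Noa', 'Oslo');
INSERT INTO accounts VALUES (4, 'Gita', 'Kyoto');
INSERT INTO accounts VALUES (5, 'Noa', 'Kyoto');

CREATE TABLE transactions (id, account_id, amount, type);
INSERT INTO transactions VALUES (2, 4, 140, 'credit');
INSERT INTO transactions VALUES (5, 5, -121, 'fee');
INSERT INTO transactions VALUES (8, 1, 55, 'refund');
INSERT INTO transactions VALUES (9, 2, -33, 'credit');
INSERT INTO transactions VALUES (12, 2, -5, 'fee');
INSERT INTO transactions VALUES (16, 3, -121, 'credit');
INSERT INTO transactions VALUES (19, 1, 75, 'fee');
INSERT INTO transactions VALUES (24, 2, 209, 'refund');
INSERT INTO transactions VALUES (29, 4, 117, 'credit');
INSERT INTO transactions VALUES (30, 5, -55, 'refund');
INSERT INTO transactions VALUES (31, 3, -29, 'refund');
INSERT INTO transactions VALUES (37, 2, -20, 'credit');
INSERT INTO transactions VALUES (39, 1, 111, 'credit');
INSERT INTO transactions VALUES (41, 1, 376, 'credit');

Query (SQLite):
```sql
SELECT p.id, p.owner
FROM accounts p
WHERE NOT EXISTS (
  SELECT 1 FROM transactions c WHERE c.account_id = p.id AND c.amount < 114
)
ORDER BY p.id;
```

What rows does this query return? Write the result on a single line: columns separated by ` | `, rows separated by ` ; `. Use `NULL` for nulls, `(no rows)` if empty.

4 | Gita

For each accounts row, check whether any transactions with matching account_id has amount < 114.
Keep rows where that is false.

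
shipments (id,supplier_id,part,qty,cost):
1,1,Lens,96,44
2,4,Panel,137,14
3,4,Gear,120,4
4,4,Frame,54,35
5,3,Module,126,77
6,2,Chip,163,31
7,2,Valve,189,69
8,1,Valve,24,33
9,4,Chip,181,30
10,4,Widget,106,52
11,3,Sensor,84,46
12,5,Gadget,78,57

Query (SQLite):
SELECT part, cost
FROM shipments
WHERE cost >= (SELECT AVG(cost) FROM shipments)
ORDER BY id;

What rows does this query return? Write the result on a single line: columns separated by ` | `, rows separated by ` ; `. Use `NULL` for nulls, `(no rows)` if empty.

Scalar subquery: AVG(cost) over all shipments rows = 41.0.
Keep rows where cost >= that value.

Lens | 44 ; Module | 77 ; Valve | 69 ; Widget | 52 ; Sensor | 46 ; Gadget | 57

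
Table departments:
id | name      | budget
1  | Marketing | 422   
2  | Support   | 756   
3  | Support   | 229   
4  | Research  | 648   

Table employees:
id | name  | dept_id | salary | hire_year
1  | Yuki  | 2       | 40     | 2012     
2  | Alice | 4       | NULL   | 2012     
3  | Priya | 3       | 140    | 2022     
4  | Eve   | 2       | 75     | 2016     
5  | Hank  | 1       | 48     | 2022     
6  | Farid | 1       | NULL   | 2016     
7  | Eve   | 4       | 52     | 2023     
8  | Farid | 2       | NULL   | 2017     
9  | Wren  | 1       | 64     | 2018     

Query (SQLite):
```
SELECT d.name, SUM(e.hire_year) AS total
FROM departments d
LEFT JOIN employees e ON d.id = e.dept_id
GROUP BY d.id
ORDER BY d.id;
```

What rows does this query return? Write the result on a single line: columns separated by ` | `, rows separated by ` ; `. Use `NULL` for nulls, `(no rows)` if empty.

Marketing | 6056 ; Support | 6045 ; Support | 2022 ; Research | 4035

LEFT JOIN keeps every departments row; unmatched ones get NULL for employees columns.
Group by departments.id and compute SUM(e.hire_year). SUM over an all-NULL group is NULL.
  1: ids {5, 6, 9} → SUM(e.hire_year)=6056
  2: ids {1, 4, 8} → SUM(e.hire_year)=6045
  3: ids {3} → SUM(e.hire_year)=2022
  4: ids {2, 7} → SUM(e.hire_year)=4035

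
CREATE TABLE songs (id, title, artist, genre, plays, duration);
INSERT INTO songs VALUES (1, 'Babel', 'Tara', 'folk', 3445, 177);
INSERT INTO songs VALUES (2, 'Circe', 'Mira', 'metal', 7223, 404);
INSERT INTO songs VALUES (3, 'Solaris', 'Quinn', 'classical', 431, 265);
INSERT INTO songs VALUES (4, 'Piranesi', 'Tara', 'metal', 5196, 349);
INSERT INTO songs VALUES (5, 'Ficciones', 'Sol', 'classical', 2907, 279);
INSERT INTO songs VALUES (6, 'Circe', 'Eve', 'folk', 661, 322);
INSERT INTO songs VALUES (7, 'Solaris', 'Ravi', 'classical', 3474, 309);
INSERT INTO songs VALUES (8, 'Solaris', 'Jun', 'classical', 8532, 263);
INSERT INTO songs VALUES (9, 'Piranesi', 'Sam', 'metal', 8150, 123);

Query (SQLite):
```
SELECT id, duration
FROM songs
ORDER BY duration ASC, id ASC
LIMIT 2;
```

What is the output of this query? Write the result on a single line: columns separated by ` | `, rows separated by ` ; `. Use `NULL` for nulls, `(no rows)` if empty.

9 | 123 ; 1 | 177

Sort by duration asc, tiebreak id asc: (123, id=9), (177, id=1), (263, id=8), (265, id=3), (279, id=5) …. Take first 2.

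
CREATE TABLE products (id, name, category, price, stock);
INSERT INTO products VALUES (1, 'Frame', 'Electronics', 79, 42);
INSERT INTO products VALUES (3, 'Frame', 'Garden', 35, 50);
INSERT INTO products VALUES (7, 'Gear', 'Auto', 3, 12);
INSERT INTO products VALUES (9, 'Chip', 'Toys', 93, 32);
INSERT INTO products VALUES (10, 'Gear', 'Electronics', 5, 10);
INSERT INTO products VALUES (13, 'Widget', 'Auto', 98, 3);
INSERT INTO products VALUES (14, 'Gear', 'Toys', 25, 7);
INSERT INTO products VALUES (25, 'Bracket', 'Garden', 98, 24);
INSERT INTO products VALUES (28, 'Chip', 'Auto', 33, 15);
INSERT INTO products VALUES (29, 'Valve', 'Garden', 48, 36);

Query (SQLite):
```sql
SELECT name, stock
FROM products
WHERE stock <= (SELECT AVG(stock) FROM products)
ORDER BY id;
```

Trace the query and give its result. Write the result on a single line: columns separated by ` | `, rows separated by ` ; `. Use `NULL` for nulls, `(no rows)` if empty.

Scalar subquery: AVG(stock) over all products rows = 23.1.
Keep rows where stock <= that value.

Gear | 12 ; Gear | 10 ; Widget | 3 ; Gear | 7 ; Chip | 15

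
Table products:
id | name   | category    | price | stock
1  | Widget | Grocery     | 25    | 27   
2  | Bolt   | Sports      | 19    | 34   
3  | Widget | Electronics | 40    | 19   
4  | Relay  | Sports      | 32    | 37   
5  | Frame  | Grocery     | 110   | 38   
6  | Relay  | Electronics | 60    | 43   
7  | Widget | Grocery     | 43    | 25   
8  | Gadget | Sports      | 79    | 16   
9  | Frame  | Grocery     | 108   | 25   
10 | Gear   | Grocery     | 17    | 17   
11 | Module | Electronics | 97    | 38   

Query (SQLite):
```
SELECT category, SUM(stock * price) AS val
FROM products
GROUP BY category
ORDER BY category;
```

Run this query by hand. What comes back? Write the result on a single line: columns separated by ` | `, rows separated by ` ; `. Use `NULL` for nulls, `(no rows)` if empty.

Electronics | 7026 ; Grocery | 8919 ; Sports | 3094

For each row compute stock * price.
Group by category; take SUM of the expression per group.
  Electronics: ids {3, 6, 11} → SUM(stock * price)=7026
  Grocery: ids {1, 5, 7, 9, 10} → SUM(stock * price)=8919
  Sports: ids {2, 4, 8} → SUM(stock * price)=3094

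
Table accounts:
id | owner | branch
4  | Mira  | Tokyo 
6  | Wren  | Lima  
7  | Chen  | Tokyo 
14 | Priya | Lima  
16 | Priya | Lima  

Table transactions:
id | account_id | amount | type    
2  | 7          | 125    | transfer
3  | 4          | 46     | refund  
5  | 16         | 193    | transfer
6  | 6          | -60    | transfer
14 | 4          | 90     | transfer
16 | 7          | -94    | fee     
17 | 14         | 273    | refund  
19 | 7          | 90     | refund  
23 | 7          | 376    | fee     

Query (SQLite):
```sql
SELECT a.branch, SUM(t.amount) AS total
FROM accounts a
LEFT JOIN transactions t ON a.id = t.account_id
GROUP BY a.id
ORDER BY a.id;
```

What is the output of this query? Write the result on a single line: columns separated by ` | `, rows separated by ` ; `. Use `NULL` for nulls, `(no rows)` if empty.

Tokyo | 136 ; Lima | -60 ; Tokyo | 497 ; Lima | 273 ; Lima | 193

LEFT JOIN keeps every accounts row; unmatched ones get NULL for transactions columns.
Group by accounts.id and compute SUM(t.amount). SUM over an all-NULL group is NULL.
  4: ids {3, 14} → SUM(t.amount)=136
  6: ids {6} → SUM(t.amount)=-60
  7: ids {2, 16, 19, 23} → SUM(t.amount)=497
  14: ids {17} → SUM(t.amount)=273
  16: ids {5} → SUM(t.amount)=193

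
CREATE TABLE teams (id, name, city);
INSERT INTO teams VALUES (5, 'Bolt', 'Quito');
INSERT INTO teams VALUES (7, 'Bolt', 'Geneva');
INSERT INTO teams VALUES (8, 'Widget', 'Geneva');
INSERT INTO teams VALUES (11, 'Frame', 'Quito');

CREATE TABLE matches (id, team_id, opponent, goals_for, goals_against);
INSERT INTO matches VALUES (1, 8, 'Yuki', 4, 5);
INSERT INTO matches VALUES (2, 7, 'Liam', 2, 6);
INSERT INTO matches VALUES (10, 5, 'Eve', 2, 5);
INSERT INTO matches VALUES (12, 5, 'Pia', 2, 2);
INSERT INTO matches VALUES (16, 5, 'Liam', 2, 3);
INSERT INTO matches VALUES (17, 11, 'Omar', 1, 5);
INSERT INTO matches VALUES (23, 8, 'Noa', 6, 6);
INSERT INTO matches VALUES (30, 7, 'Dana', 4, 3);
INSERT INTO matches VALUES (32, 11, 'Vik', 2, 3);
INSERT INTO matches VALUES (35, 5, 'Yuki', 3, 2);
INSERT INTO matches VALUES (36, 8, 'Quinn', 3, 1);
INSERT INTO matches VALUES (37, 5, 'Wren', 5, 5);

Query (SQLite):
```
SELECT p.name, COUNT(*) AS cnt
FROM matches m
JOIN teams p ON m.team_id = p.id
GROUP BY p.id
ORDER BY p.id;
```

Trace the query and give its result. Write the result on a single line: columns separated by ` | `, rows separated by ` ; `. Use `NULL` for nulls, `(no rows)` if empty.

Join each matches row to its teams via team_id.
Group joined rows by teams.id; compute COUNT(*) per group.
  5: ids {10, 12, 16, 35, 37} → COUNT(*)=5
  7: ids {2, 30} → COUNT(*)=2
  8: ids {1, 23, 36} → COUNT(*)=3
  11: ids {17, 32} → COUNT(*)=2

Bolt | 5 ; Bolt | 2 ; Widget | 3 ; Frame | 2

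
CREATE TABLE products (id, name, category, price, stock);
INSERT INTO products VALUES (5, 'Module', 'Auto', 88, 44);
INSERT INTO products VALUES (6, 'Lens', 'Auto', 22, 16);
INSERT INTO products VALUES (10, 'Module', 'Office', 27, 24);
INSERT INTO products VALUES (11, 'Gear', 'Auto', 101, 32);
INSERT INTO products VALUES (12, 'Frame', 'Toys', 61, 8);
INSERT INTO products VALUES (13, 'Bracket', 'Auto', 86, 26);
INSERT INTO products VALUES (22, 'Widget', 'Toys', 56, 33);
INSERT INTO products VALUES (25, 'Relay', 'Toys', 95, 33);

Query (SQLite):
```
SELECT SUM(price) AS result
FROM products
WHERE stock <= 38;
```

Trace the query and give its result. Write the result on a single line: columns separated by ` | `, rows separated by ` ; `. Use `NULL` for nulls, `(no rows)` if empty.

448

Rows where stock <= 38 → price values: [22, 27, 101, 61, 86, 56, 95].
SUM of non-NULL values = 448.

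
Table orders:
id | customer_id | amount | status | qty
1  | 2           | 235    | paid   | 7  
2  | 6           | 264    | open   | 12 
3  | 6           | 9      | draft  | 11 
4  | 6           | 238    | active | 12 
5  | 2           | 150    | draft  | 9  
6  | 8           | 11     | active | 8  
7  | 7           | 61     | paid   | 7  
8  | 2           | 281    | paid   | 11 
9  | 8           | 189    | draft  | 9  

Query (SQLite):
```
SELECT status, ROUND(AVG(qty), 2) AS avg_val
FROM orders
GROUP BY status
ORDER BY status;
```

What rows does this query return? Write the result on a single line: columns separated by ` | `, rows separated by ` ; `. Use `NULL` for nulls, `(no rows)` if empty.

Partition orders by status; compute ROUND(AVG(qty), 2) within each group.
  active: ids {4, 6} → ROUND(AVG(qty), 2)=10
  draft: ids {3, 5, 9} → ROUND(AVG(qty), 2)=9.67
  open: ids {2} → ROUND(AVG(qty), 2)=12
  paid: ids {1, 7, 8} → ROUND(AVG(qty), 2)=8.33

active | 10 ; draft | 9.67 ; open | 12 ; paid | 8.33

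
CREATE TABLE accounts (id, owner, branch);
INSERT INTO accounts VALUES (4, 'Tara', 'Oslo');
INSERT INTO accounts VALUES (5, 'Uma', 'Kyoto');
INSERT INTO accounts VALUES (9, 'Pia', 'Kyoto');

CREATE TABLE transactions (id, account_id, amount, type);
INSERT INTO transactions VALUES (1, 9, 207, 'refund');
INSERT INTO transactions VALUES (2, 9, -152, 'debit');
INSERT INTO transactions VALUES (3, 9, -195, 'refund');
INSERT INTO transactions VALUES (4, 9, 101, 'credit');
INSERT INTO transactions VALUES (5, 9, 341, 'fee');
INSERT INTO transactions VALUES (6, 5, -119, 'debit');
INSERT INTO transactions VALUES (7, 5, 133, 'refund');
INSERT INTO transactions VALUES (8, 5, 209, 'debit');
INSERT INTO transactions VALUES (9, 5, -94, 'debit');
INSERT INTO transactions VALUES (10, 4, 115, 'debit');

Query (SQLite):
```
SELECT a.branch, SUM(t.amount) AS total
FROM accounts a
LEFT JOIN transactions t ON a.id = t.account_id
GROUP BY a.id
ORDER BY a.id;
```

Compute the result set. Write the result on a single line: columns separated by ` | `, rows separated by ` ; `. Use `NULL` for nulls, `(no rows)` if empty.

Oslo | 115 ; Kyoto | 129 ; Kyoto | 302

LEFT JOIN keeps every accounts row; unmatched ones get NULL for transactions columns.
Group by accounts.id and compute SUM(t.amount). SUM over an all-NULL group is NULL.
  4: ids {10} → SUM(t.amount)=115
  5: ids {6, 7, 8, 9} → SUM(t.amount)=129
  9: ids {1, 2, 3, 4, 5} → SUM(t.amount)=302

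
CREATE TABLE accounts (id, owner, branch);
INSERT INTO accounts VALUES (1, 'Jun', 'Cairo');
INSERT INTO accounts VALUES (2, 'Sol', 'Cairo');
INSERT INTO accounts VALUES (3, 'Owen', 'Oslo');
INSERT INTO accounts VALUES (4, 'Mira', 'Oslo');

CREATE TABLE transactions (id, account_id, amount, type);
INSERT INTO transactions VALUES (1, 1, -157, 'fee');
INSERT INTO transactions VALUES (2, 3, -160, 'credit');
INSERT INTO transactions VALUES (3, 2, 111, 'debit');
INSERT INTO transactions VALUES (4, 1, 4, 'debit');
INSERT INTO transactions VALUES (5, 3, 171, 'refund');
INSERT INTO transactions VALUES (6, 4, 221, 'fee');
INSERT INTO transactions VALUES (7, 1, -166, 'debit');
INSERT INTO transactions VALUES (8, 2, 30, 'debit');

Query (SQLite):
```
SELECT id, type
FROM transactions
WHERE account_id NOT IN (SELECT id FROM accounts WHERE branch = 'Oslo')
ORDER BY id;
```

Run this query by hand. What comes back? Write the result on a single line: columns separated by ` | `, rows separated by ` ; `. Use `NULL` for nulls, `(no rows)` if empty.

Inner query: accounts.id where branch = 'Oslo'.
Outer: keep transactions rows whose account_id is not in that set.
Inner query → {3, 4}

1 | fee ; 3 | debit ; 4 | debit ; 7 | debit ; 8 | debit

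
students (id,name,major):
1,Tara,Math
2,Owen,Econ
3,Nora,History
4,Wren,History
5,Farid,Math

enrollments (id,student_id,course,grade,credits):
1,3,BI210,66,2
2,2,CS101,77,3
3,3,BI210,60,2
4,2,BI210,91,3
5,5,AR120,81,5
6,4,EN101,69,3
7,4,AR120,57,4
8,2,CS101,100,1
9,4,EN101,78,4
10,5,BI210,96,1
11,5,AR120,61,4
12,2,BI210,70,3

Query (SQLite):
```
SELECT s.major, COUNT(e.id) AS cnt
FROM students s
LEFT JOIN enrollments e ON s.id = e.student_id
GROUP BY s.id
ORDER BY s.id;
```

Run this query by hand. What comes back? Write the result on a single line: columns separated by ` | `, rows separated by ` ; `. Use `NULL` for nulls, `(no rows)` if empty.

LEFT JOIN keeps every students row; unmatched ones get NULL for enrollments columns.
Group by students.id and compute COUNT(e.id). COUNT(col) of an all-NULL group is 0.
  1: ids {—} → COUNT(e.id)=0
  2: ids {2, 4, 8, 12} → COUNT(e.id)=4
  3: ids {1, 3} → COUNT(e.id)=2
  4: ids {6, 7, 9} → COUNT(e.id)=3
  5: ids {5, 10, 11} → COUNT(e.id)=3

Math | 0 ; Econ | 4 ; History | 2 ; History | 3 ; Math | 3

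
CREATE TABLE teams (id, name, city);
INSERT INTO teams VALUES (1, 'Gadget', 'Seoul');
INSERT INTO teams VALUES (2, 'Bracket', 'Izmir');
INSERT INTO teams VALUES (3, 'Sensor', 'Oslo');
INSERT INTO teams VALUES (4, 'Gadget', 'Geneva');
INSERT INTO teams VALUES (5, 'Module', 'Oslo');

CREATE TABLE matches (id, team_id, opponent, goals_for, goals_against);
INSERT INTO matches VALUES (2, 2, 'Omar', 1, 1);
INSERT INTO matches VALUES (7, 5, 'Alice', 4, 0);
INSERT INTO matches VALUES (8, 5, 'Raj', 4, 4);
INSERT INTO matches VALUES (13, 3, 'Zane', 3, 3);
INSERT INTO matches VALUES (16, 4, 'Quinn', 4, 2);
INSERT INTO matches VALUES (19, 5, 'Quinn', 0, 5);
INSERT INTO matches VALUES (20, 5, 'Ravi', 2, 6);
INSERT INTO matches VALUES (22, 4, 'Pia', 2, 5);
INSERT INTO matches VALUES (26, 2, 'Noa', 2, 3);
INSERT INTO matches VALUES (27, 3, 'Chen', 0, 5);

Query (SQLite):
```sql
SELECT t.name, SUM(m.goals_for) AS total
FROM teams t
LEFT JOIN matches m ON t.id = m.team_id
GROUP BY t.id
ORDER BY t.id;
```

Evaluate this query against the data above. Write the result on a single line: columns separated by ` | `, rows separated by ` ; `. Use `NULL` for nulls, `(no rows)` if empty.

Gadget | NULL ; Bracket | 3 ; Sensor | 3 ; Gadget | 6 ; Module | 10

LEFT JOIN keeps every teams row; unmatched ones get NULL for matches columns.
Group by teams.id and compute SUM(m.goals_for). SUM over an all-NULL group is NULL.
  1: ids {—} → SUM(m.goals_for)=NULL
  2: ids {2, 26} → SUM(m.goals_for)=3
  3: ids {13, 27} → SUM(m.goals_for)=3
  4: ids {16, 22} → SUM(m.goals_for)=6
  5: ids {7, 8, 19, 20} → SUM(m.goals_for)=10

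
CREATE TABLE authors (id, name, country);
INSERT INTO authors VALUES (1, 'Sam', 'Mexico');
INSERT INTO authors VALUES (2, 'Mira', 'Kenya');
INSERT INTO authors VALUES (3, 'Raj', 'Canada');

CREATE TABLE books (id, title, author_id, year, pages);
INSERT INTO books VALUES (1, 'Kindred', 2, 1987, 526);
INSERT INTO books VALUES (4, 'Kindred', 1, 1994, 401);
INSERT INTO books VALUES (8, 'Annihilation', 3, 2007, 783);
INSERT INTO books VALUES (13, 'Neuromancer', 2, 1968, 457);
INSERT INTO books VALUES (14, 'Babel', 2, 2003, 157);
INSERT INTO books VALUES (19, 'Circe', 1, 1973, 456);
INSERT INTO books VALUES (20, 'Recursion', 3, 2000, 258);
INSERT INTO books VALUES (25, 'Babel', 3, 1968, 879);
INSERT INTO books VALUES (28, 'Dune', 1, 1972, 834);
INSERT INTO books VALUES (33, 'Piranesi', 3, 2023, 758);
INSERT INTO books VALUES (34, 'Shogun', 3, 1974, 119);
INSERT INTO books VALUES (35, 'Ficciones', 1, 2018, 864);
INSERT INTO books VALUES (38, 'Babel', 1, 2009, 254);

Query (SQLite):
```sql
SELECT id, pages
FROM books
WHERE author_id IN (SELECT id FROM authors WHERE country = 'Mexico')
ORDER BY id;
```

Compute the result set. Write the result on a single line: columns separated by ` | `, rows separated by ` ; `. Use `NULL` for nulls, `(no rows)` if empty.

Inner query: authors.id where country = 'Mexico'.
Outer: keep books rows whose author_id is in that set.
Inner query → {1}

4 | 401 ; 19 | 456 ; 28 | 834 ; 35 | 864 ; 38 | 254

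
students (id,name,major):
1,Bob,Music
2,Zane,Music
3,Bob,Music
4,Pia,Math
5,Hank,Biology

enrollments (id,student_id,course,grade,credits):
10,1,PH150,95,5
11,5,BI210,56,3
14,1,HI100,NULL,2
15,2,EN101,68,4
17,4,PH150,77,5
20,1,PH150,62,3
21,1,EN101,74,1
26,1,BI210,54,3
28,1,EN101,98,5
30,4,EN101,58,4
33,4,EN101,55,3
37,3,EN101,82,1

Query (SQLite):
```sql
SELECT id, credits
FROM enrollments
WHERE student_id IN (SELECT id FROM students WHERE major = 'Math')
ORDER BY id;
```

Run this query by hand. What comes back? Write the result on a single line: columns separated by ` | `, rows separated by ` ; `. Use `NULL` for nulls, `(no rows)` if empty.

Inner query: students.id where major = 'Math'.
Outer: keep enrollments rows whose student_id is in that set.
Inner query → {4}

17 | 5 ; 30 | 4 ; 33 | 3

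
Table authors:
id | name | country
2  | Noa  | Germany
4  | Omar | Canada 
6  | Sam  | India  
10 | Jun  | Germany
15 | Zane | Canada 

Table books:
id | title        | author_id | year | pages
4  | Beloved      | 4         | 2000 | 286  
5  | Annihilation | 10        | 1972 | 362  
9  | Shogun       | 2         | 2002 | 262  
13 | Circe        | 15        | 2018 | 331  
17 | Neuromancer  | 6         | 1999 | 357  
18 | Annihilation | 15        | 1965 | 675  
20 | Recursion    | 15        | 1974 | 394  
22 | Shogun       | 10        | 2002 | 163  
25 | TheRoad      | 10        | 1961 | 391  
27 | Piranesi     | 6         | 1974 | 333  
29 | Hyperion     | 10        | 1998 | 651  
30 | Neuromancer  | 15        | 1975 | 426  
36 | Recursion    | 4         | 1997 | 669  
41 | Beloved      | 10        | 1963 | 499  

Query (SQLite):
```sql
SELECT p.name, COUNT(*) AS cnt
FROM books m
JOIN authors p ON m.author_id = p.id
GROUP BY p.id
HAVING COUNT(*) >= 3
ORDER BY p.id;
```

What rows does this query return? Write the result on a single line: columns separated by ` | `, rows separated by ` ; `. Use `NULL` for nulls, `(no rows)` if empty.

Jun | 5 ; Zane | 4

Join each books row to its authors via author_id.
Group joined rows by authors.id; compute COUNT(*) per group.
HAVING: keep groups with count ≥ 3.
  2: ids {9} → COUNT(*)=1
  4: ids {4, 36} → COUNT(*)=2
  6: ids {17, 27} → COUNT(*)=2
  10: ids {5, 22, 25, 29, 41} → COUNT(*)=5
  15: ids {13, 18, 20, 30} → COUNT(*)=4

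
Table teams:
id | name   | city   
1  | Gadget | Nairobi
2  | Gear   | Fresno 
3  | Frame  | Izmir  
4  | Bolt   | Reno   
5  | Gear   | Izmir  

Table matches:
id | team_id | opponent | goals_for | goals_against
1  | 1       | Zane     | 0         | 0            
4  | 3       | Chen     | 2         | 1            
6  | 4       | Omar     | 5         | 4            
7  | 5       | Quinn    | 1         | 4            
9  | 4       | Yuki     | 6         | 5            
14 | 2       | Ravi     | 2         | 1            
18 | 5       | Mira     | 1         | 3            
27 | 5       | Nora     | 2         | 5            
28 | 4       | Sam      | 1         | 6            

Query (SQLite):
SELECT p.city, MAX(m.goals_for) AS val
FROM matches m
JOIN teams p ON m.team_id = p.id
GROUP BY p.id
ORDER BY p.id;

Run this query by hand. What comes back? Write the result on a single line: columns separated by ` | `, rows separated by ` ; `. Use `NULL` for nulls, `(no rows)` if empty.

Nairobi | 0 ; Fresno | 2 ; Izmir | 2 ; Reno | 6 ; Izmir | 2

Join each matches row to its teams via team_id.
Group joined rows by teams.id; compute MAX(m.goals_for) per group.
  1: ids {1} → MAX(m.goals_for)=0
  2: ids {14} → MAX(m.goals_for)=2
  3: ids {4} → MAX(m.goals_for)=2
  4: ids {6, 9, 28} → MAX(m.goals_for)=6
  5: ids {7, 18, 27} → MAX(m.goals_for)=2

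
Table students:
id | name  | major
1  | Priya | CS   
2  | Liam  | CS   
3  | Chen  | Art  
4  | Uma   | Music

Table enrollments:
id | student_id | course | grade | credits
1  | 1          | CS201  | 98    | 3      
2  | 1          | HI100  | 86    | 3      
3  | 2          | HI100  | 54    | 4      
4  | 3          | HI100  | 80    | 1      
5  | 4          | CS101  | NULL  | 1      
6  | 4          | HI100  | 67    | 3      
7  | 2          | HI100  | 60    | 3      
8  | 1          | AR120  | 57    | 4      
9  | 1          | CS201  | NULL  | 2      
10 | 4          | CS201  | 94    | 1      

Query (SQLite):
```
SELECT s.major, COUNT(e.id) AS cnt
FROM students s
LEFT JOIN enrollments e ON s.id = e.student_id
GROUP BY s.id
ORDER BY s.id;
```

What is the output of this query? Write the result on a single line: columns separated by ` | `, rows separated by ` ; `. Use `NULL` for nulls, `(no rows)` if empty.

LEFT JOIN keeps every students row; unmatched ones get NULL for enrollments columns.
Group by students.id and compute COUNT(e.id). COUNT(col) of an all-NULL group is 0.
  1: ids {1, 2, 8, 9} → COUNT(e.id)=4
  2: ids {3, 7} → COUNT(e.id)=2
  3: ids {4} → COUNT(e.id)=1
  4: ids {5, 6, 10} → COUNT(e.id)=3

CS | 4 ; CS | 2 ; Art | 1 ; Music | 3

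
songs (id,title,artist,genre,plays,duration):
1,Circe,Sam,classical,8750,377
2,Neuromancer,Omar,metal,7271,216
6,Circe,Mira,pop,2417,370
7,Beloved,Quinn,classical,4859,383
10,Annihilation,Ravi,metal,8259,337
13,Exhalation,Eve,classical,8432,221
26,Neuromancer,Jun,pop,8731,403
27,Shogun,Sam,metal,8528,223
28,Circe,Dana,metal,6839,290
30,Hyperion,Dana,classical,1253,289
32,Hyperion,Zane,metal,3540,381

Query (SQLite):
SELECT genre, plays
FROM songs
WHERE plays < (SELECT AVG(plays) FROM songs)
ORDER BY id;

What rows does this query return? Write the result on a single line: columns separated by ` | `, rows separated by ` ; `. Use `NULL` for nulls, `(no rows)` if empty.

Scalar subquery: AVG(plays) over all songs rows = 6261.727273 (≈; comparison uses full precision).
Keep rows where plays < that value.

pop | 2417 ; classical | 4859 ; classical | 1253 ; metal | 3540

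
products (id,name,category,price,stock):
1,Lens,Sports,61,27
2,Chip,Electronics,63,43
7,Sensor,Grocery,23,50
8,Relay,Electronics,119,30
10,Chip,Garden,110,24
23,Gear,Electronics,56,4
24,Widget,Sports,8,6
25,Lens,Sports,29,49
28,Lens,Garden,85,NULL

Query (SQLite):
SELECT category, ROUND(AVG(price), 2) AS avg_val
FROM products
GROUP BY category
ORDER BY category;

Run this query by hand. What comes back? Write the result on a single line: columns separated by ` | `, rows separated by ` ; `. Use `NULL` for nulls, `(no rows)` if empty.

Electronics | 79.33 ; Garden | 97.5 ; Grocery | 23 ; Sports | 32.67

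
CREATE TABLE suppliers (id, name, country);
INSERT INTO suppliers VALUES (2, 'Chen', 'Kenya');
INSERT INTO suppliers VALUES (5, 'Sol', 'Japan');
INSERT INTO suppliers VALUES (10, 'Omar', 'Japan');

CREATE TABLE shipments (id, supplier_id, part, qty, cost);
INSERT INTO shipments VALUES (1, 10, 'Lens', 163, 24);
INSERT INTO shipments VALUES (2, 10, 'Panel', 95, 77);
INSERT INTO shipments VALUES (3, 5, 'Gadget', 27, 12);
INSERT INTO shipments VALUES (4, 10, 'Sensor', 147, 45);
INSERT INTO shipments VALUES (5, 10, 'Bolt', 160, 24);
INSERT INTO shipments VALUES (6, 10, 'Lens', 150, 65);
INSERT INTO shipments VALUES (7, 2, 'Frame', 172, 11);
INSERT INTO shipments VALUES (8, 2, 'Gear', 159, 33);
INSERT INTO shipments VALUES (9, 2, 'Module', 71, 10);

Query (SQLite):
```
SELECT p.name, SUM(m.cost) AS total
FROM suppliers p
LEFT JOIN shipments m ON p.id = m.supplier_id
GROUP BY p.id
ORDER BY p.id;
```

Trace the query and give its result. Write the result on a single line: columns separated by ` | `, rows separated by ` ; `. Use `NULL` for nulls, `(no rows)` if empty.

LEFT JOIN keeps every suppliers row; unmatched ones get NULL for shipments columns.
Group by suppliers.id and compute SUM(m.cost). SUM over an all-NULL group is NULL.
  2: ids {7, 8, 9} → SUM(m.cost)=54
  5: ids {3} → SUM(m.cost)=12
  10: ids {1, 2, 4, 5, 6} → SUM(m.cost)=235

Chen | 54 ; Sol | 12 ; Omar | 235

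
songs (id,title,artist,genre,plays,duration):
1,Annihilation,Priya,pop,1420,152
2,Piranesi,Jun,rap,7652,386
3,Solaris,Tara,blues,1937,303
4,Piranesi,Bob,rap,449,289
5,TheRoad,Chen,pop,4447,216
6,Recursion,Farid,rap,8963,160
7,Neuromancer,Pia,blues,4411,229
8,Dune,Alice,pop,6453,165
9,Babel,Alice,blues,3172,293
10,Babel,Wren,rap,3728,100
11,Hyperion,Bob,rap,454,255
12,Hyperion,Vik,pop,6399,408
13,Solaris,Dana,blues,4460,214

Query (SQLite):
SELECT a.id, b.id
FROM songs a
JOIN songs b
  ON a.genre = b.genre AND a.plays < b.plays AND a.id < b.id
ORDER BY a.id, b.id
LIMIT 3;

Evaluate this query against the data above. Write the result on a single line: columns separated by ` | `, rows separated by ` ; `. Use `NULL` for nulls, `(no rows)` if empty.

1 | 5 ; 1 | 8 ; 1 | 12

Pairs (a,b) with same genre, a.plays < b.plays, a.id < b.id.
genre groups: blues:{3,7,9,13} pop:{1,5,8,12} rap:{2,4,6,10,11}
Ordered by (a.id, b.id); first 3.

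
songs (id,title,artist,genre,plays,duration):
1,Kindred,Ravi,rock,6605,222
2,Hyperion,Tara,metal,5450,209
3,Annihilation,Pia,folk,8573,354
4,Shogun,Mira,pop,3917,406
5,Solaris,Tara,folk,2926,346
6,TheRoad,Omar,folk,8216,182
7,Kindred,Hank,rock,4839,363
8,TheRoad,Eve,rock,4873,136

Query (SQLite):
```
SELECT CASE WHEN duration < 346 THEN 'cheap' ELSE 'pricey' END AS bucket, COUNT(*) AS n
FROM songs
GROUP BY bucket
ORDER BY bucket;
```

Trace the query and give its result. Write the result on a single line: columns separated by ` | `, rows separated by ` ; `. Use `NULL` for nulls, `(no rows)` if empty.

Bucket rows by duration < 346 → 'cheap' else 'pricey'; count each bucket.

cheap | 4 ; pricey | 4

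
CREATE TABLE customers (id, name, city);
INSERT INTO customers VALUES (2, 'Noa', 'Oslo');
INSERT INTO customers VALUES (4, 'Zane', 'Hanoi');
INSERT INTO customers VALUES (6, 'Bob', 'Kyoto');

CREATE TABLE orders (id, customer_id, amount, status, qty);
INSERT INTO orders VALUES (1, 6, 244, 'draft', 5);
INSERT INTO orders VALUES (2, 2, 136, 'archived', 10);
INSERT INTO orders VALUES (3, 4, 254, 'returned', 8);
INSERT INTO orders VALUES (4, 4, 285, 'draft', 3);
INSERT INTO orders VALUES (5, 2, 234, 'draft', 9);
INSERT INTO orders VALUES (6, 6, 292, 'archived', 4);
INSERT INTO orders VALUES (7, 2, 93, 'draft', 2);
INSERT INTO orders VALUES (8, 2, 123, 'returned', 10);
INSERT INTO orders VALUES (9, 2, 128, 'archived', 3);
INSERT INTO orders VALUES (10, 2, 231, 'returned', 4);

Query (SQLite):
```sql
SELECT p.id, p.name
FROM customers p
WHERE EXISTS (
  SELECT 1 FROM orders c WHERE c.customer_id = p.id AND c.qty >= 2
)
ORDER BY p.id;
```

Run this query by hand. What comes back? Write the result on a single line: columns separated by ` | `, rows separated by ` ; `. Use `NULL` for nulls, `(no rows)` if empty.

For each customers row, check whether any orders with matching customer_id has qty >= 2.
Keep rows where that is true.

2 | Noa ; 4 | Zane ; 6 | Bob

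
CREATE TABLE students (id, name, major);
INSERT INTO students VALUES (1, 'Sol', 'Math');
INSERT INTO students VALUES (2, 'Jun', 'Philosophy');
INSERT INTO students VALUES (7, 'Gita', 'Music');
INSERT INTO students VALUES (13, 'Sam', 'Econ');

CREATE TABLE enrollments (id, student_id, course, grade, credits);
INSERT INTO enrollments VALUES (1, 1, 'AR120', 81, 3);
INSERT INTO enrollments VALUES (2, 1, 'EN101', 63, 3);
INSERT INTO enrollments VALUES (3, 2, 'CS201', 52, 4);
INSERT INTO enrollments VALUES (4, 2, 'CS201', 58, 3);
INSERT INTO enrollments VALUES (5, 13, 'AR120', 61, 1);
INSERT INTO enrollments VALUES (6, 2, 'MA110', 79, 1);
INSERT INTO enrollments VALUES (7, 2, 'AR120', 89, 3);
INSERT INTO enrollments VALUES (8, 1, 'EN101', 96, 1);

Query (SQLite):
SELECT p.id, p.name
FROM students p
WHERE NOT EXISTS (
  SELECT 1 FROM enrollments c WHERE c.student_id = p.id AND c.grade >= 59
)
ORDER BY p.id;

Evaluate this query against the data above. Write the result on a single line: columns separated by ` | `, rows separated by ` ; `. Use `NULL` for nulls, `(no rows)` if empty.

7 | Gita

For each students row, check whether any enrollments with matching student_id has grade >= 59.
Keep rows where that is false.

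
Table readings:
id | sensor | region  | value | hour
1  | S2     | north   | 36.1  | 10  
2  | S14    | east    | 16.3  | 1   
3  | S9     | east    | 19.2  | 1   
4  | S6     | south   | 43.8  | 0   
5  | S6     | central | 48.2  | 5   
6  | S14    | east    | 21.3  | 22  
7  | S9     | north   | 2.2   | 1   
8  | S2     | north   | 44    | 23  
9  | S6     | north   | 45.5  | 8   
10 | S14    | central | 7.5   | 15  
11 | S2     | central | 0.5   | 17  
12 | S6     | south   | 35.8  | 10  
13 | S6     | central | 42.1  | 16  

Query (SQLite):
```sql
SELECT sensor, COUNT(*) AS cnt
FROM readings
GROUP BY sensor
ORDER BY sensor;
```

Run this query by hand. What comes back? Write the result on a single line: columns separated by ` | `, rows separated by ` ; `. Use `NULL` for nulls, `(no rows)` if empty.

Partition readings by sensor; compute COUNT(*) within each group.
  S14: ids {2, 6, 10} → COUNT(*)=3
  S2: ids {1, 8, 11} → COUNT(*)=3
  S6: ids {4, 5, 9, 12, 13} → COUNT(*)=5
  S9: ids {3, 7} → COUNT(*)=2

S14 | 3 ; S2 | 3 ; S6 | 5 ; S9 | 2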